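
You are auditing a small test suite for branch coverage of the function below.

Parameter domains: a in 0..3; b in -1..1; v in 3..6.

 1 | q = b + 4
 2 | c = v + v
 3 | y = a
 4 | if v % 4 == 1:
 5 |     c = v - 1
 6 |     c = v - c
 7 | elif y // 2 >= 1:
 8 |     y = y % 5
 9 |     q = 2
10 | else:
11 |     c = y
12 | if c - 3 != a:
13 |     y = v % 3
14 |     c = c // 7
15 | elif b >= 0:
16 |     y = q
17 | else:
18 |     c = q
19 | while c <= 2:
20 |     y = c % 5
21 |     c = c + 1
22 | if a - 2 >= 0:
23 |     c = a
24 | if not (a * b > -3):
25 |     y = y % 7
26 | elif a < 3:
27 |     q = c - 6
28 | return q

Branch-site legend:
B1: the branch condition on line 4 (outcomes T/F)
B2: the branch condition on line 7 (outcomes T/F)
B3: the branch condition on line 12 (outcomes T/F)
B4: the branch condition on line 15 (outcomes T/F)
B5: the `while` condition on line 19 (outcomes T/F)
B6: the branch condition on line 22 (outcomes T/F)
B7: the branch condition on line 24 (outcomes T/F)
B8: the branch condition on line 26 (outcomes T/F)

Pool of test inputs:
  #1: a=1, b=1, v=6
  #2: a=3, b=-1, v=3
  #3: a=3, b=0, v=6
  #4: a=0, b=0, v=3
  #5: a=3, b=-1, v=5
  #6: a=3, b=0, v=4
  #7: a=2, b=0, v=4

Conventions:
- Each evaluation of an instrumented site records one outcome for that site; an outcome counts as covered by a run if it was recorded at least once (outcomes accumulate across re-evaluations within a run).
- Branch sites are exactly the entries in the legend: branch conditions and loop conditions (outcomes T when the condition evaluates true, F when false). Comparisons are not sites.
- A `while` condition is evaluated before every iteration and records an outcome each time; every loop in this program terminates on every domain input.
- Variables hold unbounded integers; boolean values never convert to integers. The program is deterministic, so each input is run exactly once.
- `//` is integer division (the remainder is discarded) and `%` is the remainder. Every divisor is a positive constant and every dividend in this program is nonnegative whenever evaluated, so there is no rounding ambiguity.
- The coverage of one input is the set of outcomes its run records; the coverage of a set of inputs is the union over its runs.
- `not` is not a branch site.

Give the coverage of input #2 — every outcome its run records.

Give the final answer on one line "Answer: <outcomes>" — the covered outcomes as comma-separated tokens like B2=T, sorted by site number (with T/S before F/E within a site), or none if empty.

Simulating input #2 (a=3, b=-1, v=3) step by step:
  B1->F, B2->T, B3->F, B4->F, B5->T, B5->F, B6->T, B7->T
deduplicating events, the covered set is: B1=F, B2=T, B3=F, B4=F, B5=T, B5=F, B6=T, B7=T

Answer: B1=F, B2=T, B3=F, B4=F, B5=T, B5=F, B6=T, B7=T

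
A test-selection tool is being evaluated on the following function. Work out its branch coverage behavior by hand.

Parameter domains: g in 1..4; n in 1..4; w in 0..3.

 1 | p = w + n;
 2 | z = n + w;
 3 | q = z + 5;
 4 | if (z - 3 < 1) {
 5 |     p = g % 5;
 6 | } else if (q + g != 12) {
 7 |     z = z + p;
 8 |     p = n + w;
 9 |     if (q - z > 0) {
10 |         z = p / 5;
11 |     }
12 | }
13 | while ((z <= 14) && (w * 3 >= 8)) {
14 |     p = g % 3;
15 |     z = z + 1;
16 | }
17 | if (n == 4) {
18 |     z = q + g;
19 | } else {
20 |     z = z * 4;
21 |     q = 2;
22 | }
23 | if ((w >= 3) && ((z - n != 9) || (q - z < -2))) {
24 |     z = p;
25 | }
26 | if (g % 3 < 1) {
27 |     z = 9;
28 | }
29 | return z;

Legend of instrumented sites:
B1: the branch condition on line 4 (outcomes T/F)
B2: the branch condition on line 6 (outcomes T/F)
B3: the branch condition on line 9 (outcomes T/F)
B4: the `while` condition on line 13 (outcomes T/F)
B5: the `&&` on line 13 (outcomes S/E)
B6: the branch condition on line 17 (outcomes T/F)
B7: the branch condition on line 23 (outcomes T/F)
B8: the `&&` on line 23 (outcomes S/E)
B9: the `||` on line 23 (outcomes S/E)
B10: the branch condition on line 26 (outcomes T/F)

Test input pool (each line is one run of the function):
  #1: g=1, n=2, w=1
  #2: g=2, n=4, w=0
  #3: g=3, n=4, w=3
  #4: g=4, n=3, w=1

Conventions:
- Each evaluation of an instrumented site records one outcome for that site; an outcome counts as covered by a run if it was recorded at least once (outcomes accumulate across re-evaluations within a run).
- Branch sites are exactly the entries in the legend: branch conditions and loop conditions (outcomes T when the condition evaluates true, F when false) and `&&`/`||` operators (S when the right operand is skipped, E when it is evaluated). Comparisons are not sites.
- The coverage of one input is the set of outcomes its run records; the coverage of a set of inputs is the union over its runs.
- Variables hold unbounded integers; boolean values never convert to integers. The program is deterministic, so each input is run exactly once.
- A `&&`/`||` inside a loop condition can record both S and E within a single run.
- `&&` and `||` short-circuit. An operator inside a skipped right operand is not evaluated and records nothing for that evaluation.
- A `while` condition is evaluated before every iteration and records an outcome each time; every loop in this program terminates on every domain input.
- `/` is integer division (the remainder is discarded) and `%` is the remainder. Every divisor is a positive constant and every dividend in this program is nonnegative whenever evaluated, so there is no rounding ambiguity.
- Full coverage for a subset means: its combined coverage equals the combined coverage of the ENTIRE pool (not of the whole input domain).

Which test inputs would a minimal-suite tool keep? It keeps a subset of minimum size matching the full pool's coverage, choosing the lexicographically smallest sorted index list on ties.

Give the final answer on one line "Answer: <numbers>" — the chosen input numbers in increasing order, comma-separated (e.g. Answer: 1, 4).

run #1 (g=1, n=2, w=1) runs B1->T, B5->E, B4->F, B6->F, B8->S, B7->F, B10->F; records B1=T, B4=F, B5=E, B6=F, B7=F, B8=S, B10=F
run #2 (g=2, n=4, w=0) runs B1->F, B2->T, B3->T, B5->E, B4->F, B6->T, B8->S, B7->F, B10->F; records B1=F, B2=T, B3=T, B4=F, B5=E, B6=T, B7=F, B8=S, B10=F
run #3 (g=3, n=4, w=3) runs B1->F, B2->T, B3->F, B5->E, B4->T, B5->S, B4->F, B6->T, B8->E, B9->S, B7->T, B10->T; records B1=F, B2=T, B3=F, B4=T, B4=F, B5=S, B5=E, B6=T, B7=T, B8=E, B9=S, B10=T
run #4 (g=4, n=3, w=1) runs B1->F, B2->T, B3->T, B5->E, B4->F, B6->F, B8->S, B7->F, B10->F; records B1=F, B2=T, B3=T, B4=F, B5=E, B6=F, B7=F, B8=S, B10=F
union over all inputs: B1=T, B1=F, B2=T, B3=T, B3=F, B4=T, B4=F, B5=S, B5=E, B6=T, B6=F, B7=T, B7=F, B8=S, B8=E, B9=S, B10=T, B10=F (18 outcomes)
no size-1 subset reaches all 18 outcomes (best union: 12/18)
no size-2 subset reaches all 18 outcomes (best union: 17/18)
at size 3, {1, 2, 3} reaches all 18 outcomes; every lexicographically earlier size-3 subset fails

Answer: 1, 2, 3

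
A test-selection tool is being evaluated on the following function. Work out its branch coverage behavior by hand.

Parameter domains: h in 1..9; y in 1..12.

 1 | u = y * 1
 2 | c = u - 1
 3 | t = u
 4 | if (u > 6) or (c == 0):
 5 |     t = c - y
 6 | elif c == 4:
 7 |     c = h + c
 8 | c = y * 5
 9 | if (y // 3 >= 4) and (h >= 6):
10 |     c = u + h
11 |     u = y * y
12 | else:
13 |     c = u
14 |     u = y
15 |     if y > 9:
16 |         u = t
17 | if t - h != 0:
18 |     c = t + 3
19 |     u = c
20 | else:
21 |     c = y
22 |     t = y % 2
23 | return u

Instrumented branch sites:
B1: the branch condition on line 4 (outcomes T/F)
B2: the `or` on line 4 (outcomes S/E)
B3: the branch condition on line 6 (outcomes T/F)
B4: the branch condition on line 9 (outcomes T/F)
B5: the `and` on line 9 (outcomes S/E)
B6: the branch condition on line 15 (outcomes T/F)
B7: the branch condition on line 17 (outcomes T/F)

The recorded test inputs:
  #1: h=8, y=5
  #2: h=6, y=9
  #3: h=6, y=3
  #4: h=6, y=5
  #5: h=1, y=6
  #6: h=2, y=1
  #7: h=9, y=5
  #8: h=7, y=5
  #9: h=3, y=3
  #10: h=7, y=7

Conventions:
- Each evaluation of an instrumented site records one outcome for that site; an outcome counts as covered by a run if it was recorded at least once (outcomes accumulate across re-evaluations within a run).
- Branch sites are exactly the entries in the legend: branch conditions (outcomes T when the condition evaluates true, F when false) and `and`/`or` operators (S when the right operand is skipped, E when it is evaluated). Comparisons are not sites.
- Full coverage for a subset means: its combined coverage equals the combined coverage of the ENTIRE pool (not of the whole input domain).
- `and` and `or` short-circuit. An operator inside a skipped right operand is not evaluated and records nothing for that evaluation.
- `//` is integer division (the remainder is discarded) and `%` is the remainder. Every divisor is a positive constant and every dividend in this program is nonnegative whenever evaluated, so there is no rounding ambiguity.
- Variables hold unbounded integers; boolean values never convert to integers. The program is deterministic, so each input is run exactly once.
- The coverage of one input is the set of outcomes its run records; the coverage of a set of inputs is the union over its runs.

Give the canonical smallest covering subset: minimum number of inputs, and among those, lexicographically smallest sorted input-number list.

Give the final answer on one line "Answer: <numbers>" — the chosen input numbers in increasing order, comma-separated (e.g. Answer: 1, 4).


run #1 (h=8, y=5) runs B2->E, B1->F, B3->T, B5->S, B4->F, B6->F, B7->T; records B1=F, B2=E, B3=T, B4=F, B5=S, B6=F, B7=T
run #2 (h=6, y=9) runs B2->S, B1->T, B5->S, B4->F, B6->F, B7->T; records B1=T, B2=S, B4=F, B5=S, B6=F, B7=T
run #3 (h=6, y=3) runs B2->E, B1->F, B3->F, B5->S, B4->F, B6->F, B7->T; records B1=F, B2=E, B3=F, B4=F, B5=S, B6=F, B7=T
run #4 (h=6, y=5) runs B2->E, B1->F, B3->T, B5->S, B4->F, B6->F, B7->T; records B1=F, B2=E, B3=T, B4=F, B5=S, B6=F, B7=T
run #5 (h=1, y=6) runs B2->E, B1->F, B3->F, B5->S, B4->F, B6->F, B7->T; records B1=F, B2=E, B3=F, B4=F, B5=S, B6=F, B7=T
run #6 (h=2, y=1) runs B2->E, B1->T, B5->S, B4->F, B6->F, B7->T; records B1=T, B2=E, B4=F, B5=S, B6=F, B7=T
run #7 (h=9, y=5) runs B2->E, B1->F, B3->T, B5->S, B4->F, B6->F, B7->T; records B1=F, B2=E, B3=T, B4=F, B5=S, B6=F, B7=T
run #8 (h=7, y=5) runs B2->E, B1->F, B3->T, B5->S, B4->F, B6->F, B7->T; records B1=F, B2=E, B3=T, B4=F, B5=S, B6=F, B7=T
run #9 (h=3, y=3) runs B2->E, B1->F, B3->F, B5->S, B4->F, B6->F, B7->F; records B1=F, B2=E, B3=F, B4=F, B5=S, B6=F, B7=F
run #10 (h=7, y=7) runs B2->S, B1->T, B5->S, B4->F, B6->F, B7->T; records B1=T, B2=S, B4=F, B5=S, B6=F, B7=T
union over all inputs: B1=T, B1=F, B2=S, B2=E, B3=T, B3=F, B4=F, B5=S, B6=F, B7=T, B7=F (11 outcomes)
checked all size-1 subsets: none covers 11 outcomes (max 7/11)
checked all size-2 subsets: none covers 11 outcomes (max 10/11)
at size 3, {1, 2, 9} reaches all 11 outcomes; every lexicographically earlier size-3 subset fails
Answer: 1, 2, 9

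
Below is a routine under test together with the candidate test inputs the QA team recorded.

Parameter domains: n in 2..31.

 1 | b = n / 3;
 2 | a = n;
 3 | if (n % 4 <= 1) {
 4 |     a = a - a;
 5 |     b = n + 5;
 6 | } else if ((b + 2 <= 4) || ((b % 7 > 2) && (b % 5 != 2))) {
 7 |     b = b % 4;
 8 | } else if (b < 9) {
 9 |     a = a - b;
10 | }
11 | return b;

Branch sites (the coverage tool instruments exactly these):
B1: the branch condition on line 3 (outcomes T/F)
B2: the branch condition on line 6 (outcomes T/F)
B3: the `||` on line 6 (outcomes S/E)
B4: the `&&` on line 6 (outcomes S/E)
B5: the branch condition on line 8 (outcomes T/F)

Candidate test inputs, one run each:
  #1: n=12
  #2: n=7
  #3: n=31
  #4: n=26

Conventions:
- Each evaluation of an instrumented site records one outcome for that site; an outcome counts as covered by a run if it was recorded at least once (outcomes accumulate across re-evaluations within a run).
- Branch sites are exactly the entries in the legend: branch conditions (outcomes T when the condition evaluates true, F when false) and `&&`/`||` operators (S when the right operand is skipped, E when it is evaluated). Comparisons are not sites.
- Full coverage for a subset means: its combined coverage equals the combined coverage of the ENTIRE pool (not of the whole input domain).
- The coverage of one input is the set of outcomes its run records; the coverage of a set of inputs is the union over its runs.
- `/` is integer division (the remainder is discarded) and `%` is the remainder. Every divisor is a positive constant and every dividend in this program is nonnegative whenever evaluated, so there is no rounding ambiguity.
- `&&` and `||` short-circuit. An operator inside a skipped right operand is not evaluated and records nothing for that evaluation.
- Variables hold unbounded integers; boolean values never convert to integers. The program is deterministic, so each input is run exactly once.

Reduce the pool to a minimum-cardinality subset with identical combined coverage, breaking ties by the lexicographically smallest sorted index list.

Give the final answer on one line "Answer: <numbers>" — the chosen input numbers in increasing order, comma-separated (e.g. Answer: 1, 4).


input #1, n=12: events B1->T; outcomes B1=T
input #2, n=7: events B1->F, B3->S, B2->T; outcomes B1=F, B2=T, B3=S
input #3, n=31: events B1->F, B3->E, B4->E, B2->T; outcomes B1=F, B2=T, B3=E, B4=E
input #4, n=26: events B1->F, B3->E, B4->S, B2->F, B5->T; outcomes B1=F, B2=F, B3=E, B4=S, B5=T
pool-wide coverage (9 outcomes): B1=T, B1=F, B2=T, B2=F, B3=S, B3=E, B4=S, B4=E, B5=T
every size-1 subset falls short of the 9 outcomes (best: 5/9)
every size-2 subset falls short of the 9 outcomes (best: 7/9)
every size-3 subset falls short of the 9 outcomes (best: 8/9)
the canonical winner is {1, 2, 3, 4}: size 4, full 9-outcome coverage, earliest index list among size-4 covers
Answer: 1, 2, 3, 4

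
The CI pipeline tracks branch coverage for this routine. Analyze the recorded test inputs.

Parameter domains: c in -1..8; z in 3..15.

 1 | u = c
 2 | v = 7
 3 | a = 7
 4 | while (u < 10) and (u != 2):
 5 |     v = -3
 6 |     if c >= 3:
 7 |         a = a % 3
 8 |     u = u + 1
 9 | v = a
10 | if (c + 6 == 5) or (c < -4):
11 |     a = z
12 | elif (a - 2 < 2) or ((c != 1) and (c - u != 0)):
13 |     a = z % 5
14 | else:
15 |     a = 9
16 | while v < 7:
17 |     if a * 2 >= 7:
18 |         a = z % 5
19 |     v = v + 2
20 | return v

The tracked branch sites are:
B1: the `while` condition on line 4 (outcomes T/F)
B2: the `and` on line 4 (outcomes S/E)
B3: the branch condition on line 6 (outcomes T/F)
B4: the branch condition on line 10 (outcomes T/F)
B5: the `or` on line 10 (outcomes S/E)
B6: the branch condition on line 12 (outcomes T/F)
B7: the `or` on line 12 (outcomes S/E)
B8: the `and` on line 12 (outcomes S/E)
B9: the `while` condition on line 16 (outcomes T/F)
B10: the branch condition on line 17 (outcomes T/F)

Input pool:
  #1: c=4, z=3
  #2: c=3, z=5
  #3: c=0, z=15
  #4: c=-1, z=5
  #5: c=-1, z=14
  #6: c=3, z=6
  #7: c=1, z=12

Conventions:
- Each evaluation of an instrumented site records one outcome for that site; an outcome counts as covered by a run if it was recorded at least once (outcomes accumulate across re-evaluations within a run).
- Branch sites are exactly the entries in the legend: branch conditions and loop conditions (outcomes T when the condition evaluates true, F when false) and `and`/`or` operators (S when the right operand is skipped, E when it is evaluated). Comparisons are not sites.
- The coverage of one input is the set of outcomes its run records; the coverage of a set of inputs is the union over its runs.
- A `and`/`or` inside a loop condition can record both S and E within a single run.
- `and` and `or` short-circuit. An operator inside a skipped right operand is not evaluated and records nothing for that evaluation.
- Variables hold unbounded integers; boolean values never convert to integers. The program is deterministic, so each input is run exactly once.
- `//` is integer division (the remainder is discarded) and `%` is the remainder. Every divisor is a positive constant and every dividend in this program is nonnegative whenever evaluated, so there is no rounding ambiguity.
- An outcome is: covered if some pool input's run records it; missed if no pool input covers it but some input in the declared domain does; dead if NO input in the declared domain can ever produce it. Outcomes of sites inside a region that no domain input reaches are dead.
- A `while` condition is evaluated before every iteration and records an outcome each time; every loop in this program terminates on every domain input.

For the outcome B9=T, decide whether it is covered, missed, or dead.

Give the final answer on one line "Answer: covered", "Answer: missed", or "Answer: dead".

B9=T is recorded by pool input(s) 1, 2, 6 -> covered

Answer: covered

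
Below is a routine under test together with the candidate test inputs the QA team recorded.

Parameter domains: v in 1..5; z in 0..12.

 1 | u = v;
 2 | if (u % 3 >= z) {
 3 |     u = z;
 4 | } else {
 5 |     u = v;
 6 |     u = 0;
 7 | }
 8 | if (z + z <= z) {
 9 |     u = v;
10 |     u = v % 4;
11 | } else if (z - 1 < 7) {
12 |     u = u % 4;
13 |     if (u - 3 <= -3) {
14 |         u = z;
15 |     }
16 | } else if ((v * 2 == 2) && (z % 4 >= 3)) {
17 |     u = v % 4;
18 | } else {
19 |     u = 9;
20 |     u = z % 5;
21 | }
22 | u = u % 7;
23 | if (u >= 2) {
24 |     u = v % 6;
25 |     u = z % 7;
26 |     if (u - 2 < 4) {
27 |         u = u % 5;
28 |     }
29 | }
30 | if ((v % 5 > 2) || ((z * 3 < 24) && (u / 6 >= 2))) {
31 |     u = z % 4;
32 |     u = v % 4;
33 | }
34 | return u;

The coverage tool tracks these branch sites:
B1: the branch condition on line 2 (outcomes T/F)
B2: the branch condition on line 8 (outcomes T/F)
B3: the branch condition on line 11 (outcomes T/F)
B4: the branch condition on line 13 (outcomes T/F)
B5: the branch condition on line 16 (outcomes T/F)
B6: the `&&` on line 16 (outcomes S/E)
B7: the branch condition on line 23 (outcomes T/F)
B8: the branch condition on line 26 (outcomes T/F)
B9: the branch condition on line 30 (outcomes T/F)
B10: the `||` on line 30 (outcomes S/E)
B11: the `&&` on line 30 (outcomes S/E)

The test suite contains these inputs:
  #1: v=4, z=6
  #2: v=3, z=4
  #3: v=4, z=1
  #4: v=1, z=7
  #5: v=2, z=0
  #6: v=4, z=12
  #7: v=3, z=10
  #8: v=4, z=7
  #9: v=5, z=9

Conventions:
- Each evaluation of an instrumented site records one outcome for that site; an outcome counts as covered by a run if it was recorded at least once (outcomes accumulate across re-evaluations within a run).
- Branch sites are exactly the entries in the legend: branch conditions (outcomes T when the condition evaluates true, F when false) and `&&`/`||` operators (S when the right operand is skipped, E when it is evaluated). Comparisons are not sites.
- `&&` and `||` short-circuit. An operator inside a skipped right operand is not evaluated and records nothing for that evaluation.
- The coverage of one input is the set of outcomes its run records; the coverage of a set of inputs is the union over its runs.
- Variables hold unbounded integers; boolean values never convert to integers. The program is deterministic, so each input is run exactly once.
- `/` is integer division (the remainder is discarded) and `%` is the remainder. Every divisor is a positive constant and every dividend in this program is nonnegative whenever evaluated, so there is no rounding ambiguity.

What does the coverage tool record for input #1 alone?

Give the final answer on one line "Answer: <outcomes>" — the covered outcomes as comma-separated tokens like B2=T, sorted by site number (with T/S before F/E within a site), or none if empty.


Tracing the run of input #1 (v=4, z=6):
  B1->F, B2->F, B3->T, B4->T, B7->T, B8->F, B10->S, B9->T
deduplicating events, the covered set is: B1=F, B2=F, B3=T, B4=T, B7=T, B8=F, B9=T, B10=S
Answer: B1=F, B2=F, B3=T, B4=T, B7=T, B8=F, B9=T, B10=S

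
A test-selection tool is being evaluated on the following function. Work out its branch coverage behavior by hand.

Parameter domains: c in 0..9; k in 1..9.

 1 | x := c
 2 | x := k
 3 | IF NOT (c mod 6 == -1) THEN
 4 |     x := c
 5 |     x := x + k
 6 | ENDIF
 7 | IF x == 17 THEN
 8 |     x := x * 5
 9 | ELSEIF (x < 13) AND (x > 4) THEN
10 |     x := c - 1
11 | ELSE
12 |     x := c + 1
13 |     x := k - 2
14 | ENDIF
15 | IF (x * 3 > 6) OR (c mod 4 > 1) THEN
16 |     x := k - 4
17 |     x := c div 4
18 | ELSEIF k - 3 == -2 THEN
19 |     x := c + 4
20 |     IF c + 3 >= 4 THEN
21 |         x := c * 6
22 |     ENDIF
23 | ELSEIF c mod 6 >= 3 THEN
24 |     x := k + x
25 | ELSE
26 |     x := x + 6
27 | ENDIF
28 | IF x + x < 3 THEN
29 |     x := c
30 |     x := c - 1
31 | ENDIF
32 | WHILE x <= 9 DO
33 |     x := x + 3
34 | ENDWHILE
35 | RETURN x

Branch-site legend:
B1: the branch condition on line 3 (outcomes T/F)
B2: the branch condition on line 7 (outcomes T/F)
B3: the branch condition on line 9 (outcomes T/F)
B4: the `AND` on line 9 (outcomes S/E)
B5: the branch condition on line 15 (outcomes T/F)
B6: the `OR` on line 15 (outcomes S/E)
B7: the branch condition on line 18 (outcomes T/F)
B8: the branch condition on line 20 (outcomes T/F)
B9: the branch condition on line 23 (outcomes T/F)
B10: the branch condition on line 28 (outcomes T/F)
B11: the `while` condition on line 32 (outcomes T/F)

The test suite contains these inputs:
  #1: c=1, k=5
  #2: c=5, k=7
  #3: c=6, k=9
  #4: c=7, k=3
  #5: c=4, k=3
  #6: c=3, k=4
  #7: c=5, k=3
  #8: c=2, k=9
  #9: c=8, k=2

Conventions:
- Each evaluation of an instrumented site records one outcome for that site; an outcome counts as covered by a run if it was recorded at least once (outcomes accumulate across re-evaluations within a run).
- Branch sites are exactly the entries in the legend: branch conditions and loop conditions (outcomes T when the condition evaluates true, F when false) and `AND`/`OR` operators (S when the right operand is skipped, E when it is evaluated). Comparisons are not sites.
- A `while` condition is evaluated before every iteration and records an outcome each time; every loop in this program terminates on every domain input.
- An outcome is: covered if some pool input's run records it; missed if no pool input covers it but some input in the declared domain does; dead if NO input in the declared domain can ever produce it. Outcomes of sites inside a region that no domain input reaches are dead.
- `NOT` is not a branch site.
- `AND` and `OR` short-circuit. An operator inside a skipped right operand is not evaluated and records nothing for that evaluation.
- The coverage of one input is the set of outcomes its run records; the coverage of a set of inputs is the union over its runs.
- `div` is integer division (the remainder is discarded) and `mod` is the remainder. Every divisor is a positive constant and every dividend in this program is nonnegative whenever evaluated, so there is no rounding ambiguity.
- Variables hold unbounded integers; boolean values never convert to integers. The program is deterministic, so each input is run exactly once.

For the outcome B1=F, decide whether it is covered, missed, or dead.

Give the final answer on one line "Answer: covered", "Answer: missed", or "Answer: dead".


no pool input records B1=F
checking all 90 inputs in the declared domain: B1=F is never recorded -> dead
Answer: dead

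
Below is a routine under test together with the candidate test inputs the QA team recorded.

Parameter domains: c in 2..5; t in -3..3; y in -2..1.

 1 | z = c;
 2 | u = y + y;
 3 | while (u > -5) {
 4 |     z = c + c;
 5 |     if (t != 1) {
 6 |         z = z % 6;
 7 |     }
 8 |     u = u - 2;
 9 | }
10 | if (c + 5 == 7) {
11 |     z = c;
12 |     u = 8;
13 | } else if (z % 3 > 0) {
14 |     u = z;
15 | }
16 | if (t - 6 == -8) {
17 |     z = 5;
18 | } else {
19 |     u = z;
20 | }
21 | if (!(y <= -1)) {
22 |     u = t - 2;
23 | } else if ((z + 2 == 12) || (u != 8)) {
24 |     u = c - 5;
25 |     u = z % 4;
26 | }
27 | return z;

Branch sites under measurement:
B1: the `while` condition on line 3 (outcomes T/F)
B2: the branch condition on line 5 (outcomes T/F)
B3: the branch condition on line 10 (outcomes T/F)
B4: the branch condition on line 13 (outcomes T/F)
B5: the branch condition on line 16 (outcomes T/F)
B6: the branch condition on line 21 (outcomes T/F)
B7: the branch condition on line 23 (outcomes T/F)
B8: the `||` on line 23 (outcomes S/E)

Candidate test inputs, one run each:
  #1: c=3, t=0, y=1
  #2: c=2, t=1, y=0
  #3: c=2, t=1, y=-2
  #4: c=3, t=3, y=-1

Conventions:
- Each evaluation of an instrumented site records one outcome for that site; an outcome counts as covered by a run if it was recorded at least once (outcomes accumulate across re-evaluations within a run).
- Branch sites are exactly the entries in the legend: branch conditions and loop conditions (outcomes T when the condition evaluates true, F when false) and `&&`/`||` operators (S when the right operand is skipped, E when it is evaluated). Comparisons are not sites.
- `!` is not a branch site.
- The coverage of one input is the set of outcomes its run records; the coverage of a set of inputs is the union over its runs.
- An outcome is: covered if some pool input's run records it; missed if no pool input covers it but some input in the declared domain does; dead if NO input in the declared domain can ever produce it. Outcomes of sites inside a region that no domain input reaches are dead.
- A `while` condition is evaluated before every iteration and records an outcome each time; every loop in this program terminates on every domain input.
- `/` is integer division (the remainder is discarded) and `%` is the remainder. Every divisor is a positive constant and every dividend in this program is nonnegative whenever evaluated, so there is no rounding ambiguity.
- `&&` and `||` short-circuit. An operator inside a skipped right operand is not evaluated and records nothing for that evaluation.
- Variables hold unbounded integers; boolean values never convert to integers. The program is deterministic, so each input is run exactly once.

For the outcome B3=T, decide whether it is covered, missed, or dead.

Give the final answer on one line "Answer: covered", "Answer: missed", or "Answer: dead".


B3=T is recorded by pool input(s) 2, 3 -> covered
Answer: covered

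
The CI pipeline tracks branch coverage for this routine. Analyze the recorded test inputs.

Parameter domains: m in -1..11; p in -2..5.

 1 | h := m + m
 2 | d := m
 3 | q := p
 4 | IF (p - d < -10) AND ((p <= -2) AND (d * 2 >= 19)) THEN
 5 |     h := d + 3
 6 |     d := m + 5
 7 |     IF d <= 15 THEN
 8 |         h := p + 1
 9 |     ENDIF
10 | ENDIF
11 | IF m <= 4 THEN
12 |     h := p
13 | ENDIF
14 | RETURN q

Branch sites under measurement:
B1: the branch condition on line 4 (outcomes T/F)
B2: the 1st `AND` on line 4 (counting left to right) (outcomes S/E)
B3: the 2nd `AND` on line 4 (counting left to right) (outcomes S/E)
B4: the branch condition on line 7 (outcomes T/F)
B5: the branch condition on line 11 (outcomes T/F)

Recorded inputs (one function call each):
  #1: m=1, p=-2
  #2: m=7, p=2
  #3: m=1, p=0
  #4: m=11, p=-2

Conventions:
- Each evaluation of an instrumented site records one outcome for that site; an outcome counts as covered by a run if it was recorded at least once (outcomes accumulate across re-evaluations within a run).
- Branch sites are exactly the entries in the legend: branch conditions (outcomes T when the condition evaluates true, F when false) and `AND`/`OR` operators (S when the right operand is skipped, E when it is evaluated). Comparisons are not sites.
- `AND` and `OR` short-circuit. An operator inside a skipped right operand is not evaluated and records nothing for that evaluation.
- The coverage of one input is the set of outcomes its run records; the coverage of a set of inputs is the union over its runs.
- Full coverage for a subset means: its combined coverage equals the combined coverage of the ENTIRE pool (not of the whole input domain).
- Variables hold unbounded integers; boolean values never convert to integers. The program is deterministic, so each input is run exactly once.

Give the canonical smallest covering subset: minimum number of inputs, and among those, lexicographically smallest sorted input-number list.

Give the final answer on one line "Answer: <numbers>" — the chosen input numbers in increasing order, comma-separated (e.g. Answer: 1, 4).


#1 (m=1, p=-2) -> covered: B1=F, B2=S, B5=T
#2 (m=7, p=2) -> covered: B1=F, B2=S, B5=F
#3 (m=1, p=0) -> covered: B1=F, B2=S, B5=T
#4 (m=11, p=-2) -> covered: B1=T, B2=E, B3=E, B4=F, B5=F
union over all inputs: B1=T, B1=F, B2=S, B2=E, B3=E, B4=F, B5=T, B5=F (8 outcomes)
no size-1 subset reaches all 8 outcomes (best union: 5/8)
at size 2, {1, 4} reaches all 8 outcomes; every lexicographically earlier size-2 subset fails
Answer: 1, 4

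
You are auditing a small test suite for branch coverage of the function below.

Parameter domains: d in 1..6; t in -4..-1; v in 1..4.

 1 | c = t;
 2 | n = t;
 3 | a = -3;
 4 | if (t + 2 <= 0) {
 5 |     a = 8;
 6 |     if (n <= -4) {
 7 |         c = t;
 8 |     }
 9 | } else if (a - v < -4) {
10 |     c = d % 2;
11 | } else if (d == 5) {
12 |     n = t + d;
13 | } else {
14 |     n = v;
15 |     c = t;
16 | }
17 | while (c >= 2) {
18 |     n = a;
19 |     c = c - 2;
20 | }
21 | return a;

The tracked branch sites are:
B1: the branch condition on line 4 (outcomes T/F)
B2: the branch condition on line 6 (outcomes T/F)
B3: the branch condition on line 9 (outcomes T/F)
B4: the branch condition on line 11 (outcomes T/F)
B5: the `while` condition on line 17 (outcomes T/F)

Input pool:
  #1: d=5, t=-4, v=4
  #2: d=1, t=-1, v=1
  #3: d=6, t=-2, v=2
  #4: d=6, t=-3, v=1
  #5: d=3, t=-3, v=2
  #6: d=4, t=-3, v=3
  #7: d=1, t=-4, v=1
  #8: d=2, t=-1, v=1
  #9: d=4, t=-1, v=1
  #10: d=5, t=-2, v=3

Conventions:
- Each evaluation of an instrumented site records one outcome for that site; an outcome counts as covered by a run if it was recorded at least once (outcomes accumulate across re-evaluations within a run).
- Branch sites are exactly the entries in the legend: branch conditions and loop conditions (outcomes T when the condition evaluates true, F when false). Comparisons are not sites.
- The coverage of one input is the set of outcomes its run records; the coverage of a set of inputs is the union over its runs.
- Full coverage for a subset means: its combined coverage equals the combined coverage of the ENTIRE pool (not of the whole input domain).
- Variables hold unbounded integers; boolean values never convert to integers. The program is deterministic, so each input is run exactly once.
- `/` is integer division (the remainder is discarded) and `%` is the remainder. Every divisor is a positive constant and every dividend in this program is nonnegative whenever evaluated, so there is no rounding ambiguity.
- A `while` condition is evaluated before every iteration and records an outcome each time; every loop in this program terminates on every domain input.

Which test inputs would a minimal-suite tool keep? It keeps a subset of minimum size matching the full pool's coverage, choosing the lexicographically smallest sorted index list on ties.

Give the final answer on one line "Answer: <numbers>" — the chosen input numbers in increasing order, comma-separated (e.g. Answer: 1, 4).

#1 (d=5, t=-4, v=4) -> covered: B1=T, B2=T, B5=F
#2 (d=1, t=-1, v=1) -> covered: B1=F, B3=F, B4=F, B5=F
#3 (d=6, t=-2, v=2) -> covered: B1=T, B2=F, B5=F
#4 (d=6, t=-3, v=1) -> covered: B1=T, B2=F, B5=F
#5 (d=3, t=-3, v=2) -> covered: B1=T, B2=F, B5=F
#6 (d=4, t=-3, v=3) -> covered: B1=T, B2=F, B5=F
#7 (d=1, t=-4, v=1) -> covered: B1=T, B2=T, B5=F
#8 (d=2, t=-1, v=1) -> covered: B1=F, B3=F, B4=F, B5=F
#9 (d=4, t=-1, v=1) -> covered: B1=F, B3=F, B4=F, B5=F
#10 (d=5, t=-2, v=3) -> covered: B1=T, B2=F, B5=F
pool-wide coverage (7 outcomes): B1=T, B1=F, B2=T, B2=F, B3=F, B4=F, B5=F
no size-1 subset reaches all 7 outcomes (best union: 4/7)
no size-2 subset reaches all 7 outcomes (best union: 6/7)
inputs {1, 2, 3} (size 3) cover everything; no size-3 subset with a lexicographically smaller index list covers all 7

Answer: 1, 2, 3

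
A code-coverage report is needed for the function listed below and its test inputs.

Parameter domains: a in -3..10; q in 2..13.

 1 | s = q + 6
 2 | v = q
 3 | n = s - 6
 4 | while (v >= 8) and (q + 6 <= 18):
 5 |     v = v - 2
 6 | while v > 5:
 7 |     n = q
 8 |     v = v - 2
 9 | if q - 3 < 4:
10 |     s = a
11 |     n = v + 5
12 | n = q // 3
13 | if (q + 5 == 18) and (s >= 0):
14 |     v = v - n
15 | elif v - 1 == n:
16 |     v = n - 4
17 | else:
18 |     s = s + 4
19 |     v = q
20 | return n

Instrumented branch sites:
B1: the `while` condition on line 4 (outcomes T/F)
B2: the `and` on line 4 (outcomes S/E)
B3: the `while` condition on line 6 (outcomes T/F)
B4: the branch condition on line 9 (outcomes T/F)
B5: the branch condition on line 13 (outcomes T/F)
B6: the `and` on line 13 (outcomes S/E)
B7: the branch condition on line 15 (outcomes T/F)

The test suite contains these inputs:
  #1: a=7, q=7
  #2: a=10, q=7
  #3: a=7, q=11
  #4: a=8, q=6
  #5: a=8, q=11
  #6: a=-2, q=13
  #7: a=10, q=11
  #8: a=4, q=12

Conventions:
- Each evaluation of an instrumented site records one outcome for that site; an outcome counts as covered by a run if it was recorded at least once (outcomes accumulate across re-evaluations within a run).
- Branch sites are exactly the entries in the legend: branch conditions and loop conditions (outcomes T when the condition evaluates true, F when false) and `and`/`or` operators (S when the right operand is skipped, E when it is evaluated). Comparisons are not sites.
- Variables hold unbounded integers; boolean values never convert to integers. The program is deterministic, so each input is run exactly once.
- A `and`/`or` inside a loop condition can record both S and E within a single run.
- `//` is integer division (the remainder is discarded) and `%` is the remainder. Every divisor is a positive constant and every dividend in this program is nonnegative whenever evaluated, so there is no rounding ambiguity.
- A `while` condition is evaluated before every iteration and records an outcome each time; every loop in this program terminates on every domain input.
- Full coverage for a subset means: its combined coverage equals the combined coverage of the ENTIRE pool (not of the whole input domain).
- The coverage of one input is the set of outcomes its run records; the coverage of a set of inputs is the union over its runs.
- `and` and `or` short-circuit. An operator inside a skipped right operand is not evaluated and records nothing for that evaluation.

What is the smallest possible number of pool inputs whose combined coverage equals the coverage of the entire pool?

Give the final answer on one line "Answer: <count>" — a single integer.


run #1 (a=7, q=7) records B1=F, B2=S, B3=T, B3=F, B4=F, B5=F, B6=S, B7=F
run #2 (a=10, q=7) records B1=F, B2=S, B3=T, B3=F, B4=F, B5=F, B6=S, B7=F
run #3 (a=7, q=11) records B1=T, B1=F, B2=S, B2=E, B3=T, B3=F, B4=F, B5=F, B6=S, B7=F
run #4 (a=8, q=6) records B1=F, B2=S, B3=T, B3=F, B4=T, B5=F, B6=S, B7=F
run #5 (a=8, q=11) records B1=T, B1=F, B2=S, B2=E, B3=T, B3=F, B4=F, B5=F, B6=S, B7=F
run #6 (a=-2, q=13) records B1=F, B2=E, B3=T, B3=F, B4=F, B5=T, B6=E
run #7 (a=10, q=11) records B1=T, B1=F, B2=S, B2=E, B3=T, B3=F, B4=F, B5=F, B6=S, B7=F
run #8 (a=4, q=12) records B1=T, B1=F, B2=S, B2=E, B3=T, B3=F, B4=F, B5=F, B6=S, B7=F
together the pool reaches 13 outcomes: B1=T, B1=F, B2=S, B2=E, B3=T, B3=F, B4=T, B4=F, B5=T, B5=F, B6=S, B6=E, B7=F
no size-1 subset reaches all 13 outcomes (best union: 10/13)
no size-2 subset reaches all 13 outcomes (best union: 12/13)
size 3: inputs {3, 4, 6} cover all 13 outcomes, and no lexicographically smaller subset of this size does
Answer: 3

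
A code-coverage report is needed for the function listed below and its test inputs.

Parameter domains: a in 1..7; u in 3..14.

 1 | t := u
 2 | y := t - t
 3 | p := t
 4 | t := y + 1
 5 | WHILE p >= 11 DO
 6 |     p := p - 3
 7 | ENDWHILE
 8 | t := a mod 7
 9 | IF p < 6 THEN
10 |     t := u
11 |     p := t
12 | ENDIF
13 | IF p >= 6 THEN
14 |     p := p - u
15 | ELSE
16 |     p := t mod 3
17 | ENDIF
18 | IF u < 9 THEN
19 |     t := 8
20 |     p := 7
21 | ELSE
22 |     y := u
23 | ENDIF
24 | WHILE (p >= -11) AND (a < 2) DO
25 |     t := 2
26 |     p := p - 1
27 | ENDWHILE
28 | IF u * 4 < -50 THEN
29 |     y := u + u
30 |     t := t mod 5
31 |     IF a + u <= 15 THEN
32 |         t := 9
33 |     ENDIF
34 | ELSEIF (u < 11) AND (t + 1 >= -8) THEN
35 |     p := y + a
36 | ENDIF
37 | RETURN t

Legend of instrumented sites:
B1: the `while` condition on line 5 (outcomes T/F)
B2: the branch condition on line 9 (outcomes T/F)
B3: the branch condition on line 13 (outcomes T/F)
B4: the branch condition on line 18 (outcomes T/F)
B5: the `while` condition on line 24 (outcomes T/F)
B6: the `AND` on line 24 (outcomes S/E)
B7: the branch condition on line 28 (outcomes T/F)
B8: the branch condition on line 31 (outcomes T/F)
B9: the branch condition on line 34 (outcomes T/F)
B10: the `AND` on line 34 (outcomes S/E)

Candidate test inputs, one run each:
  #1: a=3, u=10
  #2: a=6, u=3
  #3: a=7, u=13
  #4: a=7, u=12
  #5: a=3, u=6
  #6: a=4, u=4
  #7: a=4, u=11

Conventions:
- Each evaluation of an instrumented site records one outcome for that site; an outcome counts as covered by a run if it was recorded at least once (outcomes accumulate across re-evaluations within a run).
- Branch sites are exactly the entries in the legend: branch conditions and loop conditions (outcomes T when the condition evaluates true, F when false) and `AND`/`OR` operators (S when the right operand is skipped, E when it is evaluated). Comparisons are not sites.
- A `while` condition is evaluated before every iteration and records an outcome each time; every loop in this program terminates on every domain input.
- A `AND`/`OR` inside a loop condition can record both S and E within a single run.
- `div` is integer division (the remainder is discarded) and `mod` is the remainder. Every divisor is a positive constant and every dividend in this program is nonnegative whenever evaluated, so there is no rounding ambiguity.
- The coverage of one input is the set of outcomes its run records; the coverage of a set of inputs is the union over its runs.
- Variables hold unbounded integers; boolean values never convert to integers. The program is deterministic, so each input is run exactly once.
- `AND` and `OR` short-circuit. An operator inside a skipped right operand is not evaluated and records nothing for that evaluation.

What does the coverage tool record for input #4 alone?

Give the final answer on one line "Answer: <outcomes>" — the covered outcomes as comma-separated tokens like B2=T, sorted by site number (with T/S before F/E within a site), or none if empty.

Tracing the run of input #4 (a=7, u=12):
  B1->T, B1->F, B2->F, B3->T, B4->F, B6->E, B5->F, B7->F, B10->S, B9->F
distinct outcomes covered: B1=T, B1=F, B2=F, B3=T, B4=F, B5=F, B6=E, B7=F, B9=F, B10=S

Answer: B1=T, B1=F, B2=F, B3=T, B4=F, B5=F, B6=E, B7=F, B9=F, B10=S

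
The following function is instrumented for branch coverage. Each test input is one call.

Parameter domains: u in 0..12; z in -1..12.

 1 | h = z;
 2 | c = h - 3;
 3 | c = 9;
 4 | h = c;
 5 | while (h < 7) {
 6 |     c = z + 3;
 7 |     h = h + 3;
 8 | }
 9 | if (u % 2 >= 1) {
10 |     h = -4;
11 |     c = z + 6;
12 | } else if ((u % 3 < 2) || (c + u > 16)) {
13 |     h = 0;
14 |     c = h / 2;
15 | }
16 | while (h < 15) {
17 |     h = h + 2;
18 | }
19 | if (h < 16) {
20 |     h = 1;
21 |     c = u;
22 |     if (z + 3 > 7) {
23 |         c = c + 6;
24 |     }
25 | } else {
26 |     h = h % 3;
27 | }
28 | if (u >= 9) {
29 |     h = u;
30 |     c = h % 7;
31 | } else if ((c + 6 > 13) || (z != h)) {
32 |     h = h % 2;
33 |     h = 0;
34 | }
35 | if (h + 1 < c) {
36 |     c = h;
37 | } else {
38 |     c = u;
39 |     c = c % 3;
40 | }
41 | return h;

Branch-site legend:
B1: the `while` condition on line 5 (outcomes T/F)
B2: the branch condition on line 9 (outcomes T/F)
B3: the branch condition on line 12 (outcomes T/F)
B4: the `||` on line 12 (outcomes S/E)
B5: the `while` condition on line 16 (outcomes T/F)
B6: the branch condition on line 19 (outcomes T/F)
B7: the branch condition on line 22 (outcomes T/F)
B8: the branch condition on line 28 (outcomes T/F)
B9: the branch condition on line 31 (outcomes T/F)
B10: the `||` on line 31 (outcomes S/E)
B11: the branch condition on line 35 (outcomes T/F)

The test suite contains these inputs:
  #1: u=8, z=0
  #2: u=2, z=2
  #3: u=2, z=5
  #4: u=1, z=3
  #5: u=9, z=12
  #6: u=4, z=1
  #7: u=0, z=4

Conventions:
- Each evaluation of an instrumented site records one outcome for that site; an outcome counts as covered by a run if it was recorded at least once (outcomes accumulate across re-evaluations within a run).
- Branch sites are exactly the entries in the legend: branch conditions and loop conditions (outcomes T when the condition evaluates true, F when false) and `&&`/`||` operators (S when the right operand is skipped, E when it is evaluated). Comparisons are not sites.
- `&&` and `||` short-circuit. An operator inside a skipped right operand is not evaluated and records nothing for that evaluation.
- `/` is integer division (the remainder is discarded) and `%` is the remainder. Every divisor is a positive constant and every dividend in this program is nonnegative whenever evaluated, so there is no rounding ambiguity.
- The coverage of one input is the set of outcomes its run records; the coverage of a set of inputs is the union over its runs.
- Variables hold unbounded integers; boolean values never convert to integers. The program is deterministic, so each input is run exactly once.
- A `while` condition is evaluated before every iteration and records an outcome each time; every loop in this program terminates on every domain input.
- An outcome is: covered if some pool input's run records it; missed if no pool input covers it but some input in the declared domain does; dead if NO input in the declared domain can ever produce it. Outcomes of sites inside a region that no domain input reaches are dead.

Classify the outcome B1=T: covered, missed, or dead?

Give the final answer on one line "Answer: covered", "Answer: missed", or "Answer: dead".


no pool input records B1=T
checking all 182 inputs in the declared domain: B1=T is never recorded -> dead
Answer: dead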